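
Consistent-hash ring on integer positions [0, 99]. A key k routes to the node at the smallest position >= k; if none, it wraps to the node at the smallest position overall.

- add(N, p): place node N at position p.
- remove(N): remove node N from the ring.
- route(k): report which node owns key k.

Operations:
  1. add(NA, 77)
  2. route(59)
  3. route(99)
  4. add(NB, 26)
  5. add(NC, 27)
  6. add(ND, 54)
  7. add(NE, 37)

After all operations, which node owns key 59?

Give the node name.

Answer: NA

Derivation:
Op 1: add NA@77 -> ring=[77:NA]
Op 2: route key 59: smallest pos >= 59 is 77 -> NA
Op 3: route key 99: none >= 99, wrap to smallest pos 77 -> NA
Op 4: add NB@26 -> ring=[26:NB,77:NA]
Op 5: add NC@27 -> ring=[26:NB,27:NC,77:NA]
Op 6: add ND@54 -> ring=[26:NB,27:NC,54:ND,77:NA]
Op 7: add NE@37 -> ring=[26:NB,27:NC,37:NE,54:ND,77:NA]
Final route key 59: smallest pos >= 59 is 77 -> NA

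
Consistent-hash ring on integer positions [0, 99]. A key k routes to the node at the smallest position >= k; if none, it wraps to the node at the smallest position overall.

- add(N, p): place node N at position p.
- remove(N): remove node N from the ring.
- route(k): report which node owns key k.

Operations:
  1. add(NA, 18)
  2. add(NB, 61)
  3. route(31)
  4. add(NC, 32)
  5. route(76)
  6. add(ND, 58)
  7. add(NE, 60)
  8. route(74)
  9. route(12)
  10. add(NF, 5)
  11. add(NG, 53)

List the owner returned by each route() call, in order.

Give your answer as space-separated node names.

Op 1: add NA@18 -> ring=[18:NA]
Op 2: add NB@61 -> ring=[18:NA,61:NB]
Op 3: route key 31: smallest pos >= 31 is 61 -> NB
Op 4: add NC@32 -> ring=[18:NA,32:NC,61:NB]
Op 5: route key 76: none >= 76, wrap to smallest pos 18 -> NA
Op 6: add ND@58 -> ring=[18:NA,32:NC,58:ND,61:NB]
Op 7: add NE@60 -> ring=[18:NA,32:NC,58:ND,60:NE,61:NB]
Op 8: route key 74: none >= 74, wrap to smallest pos 18 -> NA
Op 9: route key 12: smallest pos >= 12 is 18 -> NA
Op 10: add NF@5 -> ring=[5:NF,18:NA,32:NC,58:ND,60:NE,61:NB]
Op 11: add NG@53 -> ring=[5:NF,18:NA,32:NC,53:NG,58:ND,60:NE,61:NB]

Answer: NB NA NA NA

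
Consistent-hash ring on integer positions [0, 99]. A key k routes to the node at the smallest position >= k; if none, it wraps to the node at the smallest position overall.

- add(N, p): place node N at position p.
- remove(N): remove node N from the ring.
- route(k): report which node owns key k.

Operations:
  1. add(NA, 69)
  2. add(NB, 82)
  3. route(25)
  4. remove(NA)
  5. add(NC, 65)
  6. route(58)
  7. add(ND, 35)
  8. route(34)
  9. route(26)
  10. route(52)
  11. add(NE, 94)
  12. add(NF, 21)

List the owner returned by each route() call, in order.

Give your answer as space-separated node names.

Op 1: add NA@69 -> ring=[69:NA]
Op 2: add NB@82 -> ring=[69:NA,82:NB]
Op 3: route key 25: smallest pos >= 25 is 69 -> NA
Op 4: remove NA -> ring=[82:NB]
Op 5: add NC@65 -> ring=[65:NC,82:NB]
Op 6: route key 58: smallest pos >= 58 is 65 -> NC
Op 7: add ND@35 -> ring=[35:ND,65:NC,82:NB]
Op 8: route key 34: smallest pos >= 34 is 35 -> ND
Op 9: route key 26: smallest pos >= 26 is 35 -> ND
Op 10: route key 52: smallest pos >= 52 is 65 -> NC
Op 11: add NE@94 -> ring=[35:ND,65:NC,82:NB,94:NE]
Op 12: add NF@21 -> ring=[21:NF,35:ND,65:NC,82:NB,94:NE]

Answer: NA NC ND ND NC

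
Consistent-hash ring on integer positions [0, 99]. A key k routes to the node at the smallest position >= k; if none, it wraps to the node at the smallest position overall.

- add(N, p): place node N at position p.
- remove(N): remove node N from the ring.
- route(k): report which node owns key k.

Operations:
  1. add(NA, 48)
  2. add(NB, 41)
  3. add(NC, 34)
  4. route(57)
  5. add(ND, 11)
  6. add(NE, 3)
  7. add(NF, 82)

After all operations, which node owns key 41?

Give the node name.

Answer: NB

Derivation:
Op 1: add NA@48 -> ring=[48:NA]
Op 2: add NB@41 -> ring=[41:NB,48:NA]
Op 3: add NC@34 -> ring=[34:NC,41:NB,48:NA]
Op 4: route key 57: none >= 57, wrap to smallest pos 34 -> NC
Op 5: add ND@11 -> ring=[11:ND,34:NC,41:NB,48:NA]
Op 6: add NE@3 -> ring=[3:NE,11:ND,34:NC,41:NB,48:NA]
Op 7: add NF@82 -> ring=[3:NE,11:ND,34:NC,41:NB,48:NA,82:NF]
Final route key 41: smallest pos >= 41 is 41 -> NB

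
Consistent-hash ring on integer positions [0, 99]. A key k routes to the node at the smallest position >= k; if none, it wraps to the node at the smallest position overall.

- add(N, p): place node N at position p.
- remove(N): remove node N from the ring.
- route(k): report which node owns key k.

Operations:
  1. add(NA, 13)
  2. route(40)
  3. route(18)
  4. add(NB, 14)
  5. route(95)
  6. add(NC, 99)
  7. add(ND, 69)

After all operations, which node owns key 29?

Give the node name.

Op 1: add NA@13 -> ring=[13:NA]
Op 2: route key 40: none >= 40, wrap to smallest pos 13 -> NA
Op 3: route key 18: none >= 18, wrap to smallest pos 13 -> NA
Op 4: add NB@14 -> ring=[13:NA,14:NB]
Op 5: route key 95: none >= 95, wrap to smallest pos 13 -> NA
Op 6: add NC@99 -> ring=[13:NA,14:NB,99:NC]
Op 7: add ND@69 -> ring=[13:NA,14:NB,69:ND,99:NC]
Final route key 29: smallest pos >= 29 is 69 -> ND

Answer: ND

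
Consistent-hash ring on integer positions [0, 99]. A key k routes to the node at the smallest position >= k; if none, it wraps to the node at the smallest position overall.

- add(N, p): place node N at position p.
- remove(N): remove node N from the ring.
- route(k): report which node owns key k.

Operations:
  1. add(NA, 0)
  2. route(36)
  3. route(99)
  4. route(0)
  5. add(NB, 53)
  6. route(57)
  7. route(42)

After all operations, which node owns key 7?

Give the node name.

Answer: NB

Derivation:
Op 1: add NA@0 -> ring=[0:NA]
Op 2: route key 36: none >= 36, wrap to smallest pos 0 -> NA
Op 3: route key 99: none >= 99, wrap to smallest pos 0 -> NA
Op 4: route key 0: smallest pos >= 0 is 0 -> NA
Op 5: add NB@53 -> ring=[0:NA,53:NB]
Op 6: route key 57: none >= 57, wrap to smallest pos 0 -> NA
Op 7: route key 42: smallest pos >= 42 is 53 -> NB
Final route key 7: smallest pos >= 7 is 53 -> NB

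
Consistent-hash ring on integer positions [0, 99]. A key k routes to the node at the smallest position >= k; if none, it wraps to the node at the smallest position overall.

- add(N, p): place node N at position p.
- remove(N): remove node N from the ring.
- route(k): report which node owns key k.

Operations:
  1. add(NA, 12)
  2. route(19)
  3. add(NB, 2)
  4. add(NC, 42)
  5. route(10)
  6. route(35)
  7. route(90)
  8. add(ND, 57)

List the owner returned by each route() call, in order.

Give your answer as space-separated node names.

Answer: NA NA NC NB

Derivation:
Op 1: add NA@12 -> ring=[12:NA]
Op 2: route key 19: none >= 19, wrap to smallest pos 12 -> NA
Op 3: add NB@2 -> ring=[2:NB,12:NA]
Op 4: add NC@42 -> ring=[2:NB,12:NA,42:NC]
Op 5: route key 10: smallest pos >= 10 is 12 -> NA
Op 6: route key 35: smallest pos >= 35 is 42 -> NC
Op 7: route key 90: none >= 90, wrap to smallest pos 2 -> NB
Op 8: add ND@57 -> ring=[2:NB,12:NA,42:NC,57:ND]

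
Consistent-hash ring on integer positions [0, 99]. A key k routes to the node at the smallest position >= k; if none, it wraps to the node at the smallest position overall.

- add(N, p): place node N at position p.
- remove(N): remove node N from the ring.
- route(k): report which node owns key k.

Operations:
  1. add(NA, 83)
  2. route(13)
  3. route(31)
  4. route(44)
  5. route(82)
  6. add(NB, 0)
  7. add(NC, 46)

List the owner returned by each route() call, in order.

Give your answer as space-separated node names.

Op 1: add NA@83 -> ring=[83:NA]
Op 2: route key 13: smallest pos >= 13 is 83 -> NA
Op 3: route key 31: smallest pos >= 31 is 83 -> NA
Op 4: route key 44: smallest pos >= 44 is 83 -> NA
Op 5: route key 82: smallest pos >= 82 is 83 -> NA
Op 6: add NB@0 -> ring=[0:NB,83:NA]
Op 7: add NC@46 -> ring=[0:NB,46:NC,83:NA]

Answer: NA NA NA NA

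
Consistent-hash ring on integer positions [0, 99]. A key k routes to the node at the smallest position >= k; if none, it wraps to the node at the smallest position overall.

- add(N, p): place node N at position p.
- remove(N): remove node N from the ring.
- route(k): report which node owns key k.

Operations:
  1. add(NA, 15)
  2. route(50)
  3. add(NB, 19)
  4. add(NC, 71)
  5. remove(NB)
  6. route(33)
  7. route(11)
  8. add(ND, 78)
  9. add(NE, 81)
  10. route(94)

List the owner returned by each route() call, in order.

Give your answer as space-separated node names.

Answer: NA NC NA NA

Derivation:
Op 1: add NA@15 -> ring=[15:NA]
Op 2: route key 50: none >= 50, wrap to smallest pos 15 -> NA
Op 3: add NB@19 -> ring=[15:NA,19:NB]
Op 4: add NC@71 -> ring=[15:NA,19:NB,71:NC]
Op 5: remove NB -> ring=[15:NA,71:NC]
Op 6: route key 33: smallest pos >= 33 is 71 -> NC
Op 7: route key 11: smallest pos >= 11 is 15 -> NA
Op 8: add ND@78 -> ring=[15:NA,71:NC,78:ND]
Op 9: add NE@81 -> ring=[15:NA,71:NC,78:ND,81:NE]
Op 10: route key 94: none >= 94, wrap to smallest pos 15 -> NA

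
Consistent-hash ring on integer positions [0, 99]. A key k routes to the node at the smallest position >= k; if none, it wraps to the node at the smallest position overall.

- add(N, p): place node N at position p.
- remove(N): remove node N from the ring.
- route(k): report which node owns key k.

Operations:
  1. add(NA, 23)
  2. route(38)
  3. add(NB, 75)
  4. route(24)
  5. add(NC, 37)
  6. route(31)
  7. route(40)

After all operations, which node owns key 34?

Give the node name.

Answer: NC

Derivation:
Op 1: add NA@23 -> ring=[23:NA]
Op 2: route key 38: none >= 38, wrap to smallest pos 23 -> NA
Op 3: add NB@75 -> ring=[23:NA,75:NB]
Op 4: route key 24: smallest pos >= 24 is 75 -> NB
Op 5: add NC@37 -> ring=[23:NA,37:NC,75:NB]
Op 6: route key 31: smallest pos >= 31 is 37 -> NC
Op 7: route key 40: smallest pos >= 40 is 75 -> NB
Final route key 34: smallest pos >= 34 is 37 -> NC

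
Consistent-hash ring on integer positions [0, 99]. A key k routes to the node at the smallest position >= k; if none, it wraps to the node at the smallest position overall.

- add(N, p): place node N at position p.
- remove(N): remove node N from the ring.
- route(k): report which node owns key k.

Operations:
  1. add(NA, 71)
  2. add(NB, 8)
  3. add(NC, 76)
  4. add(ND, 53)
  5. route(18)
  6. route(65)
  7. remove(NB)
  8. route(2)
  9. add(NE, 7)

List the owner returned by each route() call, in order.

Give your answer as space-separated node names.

Answer: ND NA ND

Derivation:
Op 1: add NA@71 -> ring=[71:NA]
Op 2: add NB@8 -> ring=[8:NB,71:NA]
Op 3: add NC@76 -> ring=[8:NB,71:NA,76:NC]
Op 4: add ND@53 -> ring=[8:NB,53:ND,71:NA,76:NC]
Op 5: route key 18: smallest pos >= 18 is 53 -> ND
Op 6: route key 65: smallest pos >= 65 is 71 -> NA
Op 7: remove NB -> ring=[53:ND,71:NA,76:NC]
Op 8: route key 2: smallest pos >= 2 is 53 -> ND
Op 9: add NE@7 -> ring=[7:NE,53:ND,71:NA,76:NC]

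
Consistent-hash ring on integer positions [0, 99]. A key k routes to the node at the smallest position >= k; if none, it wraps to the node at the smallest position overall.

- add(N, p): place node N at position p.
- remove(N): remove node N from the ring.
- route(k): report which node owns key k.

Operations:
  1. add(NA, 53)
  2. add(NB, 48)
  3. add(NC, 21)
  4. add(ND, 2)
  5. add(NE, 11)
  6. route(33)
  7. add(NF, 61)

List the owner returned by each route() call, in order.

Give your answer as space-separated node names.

Answer: NB

Derivation:
Op 1: add NA@53 -> ring=[53:NA]
Op 2: add NB@48 -> ring=[48:NB,53:NA]
Op 3: add NC@21 -> ring=[21:NC,48:NB,53:NA]
Op 4: add ND@2 -> ring=[2:ND,21:NC,48:NB,53:NA]
Op 5: add NE@11 -> ring=[2:ND,11:NE,21:NC,48:NB,53:NA]
Op 6: route key 33: smallest pos >= 33 is 48 -> NB
Op 7: add NF@61 -> ring=[2:ND,11:NE,21:NC,48:NB,53:NA,61:NF]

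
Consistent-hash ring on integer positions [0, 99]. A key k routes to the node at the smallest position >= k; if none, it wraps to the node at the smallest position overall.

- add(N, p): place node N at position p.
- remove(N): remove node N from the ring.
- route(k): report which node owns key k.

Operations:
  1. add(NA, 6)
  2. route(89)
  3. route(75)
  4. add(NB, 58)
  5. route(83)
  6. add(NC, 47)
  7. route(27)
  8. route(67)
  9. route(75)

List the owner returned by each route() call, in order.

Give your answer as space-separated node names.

Op 1: add NA@6 -> ring=[6:NA]
Op 2: route key 89: none >= 89, wrap to smallest pos 6 -> NA
Op 3: route key 75: none >= 75, wrap to smallest pos 6 -> NA
Op 4: add NB@58 -> ring=[6:NA,58:NB]
Op 5: route key 83: none >= 83, wrap to smallest pos 6 -> NA
Op 6: add NC@47 -> ring=[6:NA,47:NC,58:NB]
Op 7: route key 27: smallest pos >= 27 is 47 -> NC
Op 8: route key 67: none >= 67, wrap to smallest pos 6 -> NA
Op 9: route key 75: none >= 75, wrap to smallest pos 6 -> NA

Answer: NA NA NA NC NA NA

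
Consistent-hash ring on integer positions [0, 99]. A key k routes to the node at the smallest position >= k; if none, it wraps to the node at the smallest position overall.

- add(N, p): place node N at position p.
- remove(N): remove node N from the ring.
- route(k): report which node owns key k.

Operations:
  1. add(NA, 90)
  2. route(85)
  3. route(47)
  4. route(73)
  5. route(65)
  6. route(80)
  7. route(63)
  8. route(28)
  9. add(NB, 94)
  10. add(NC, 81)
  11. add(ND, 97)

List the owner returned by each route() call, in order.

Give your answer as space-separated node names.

Answer: NA NA NA NA NA NA NA

Derivation:
Op 1: add NA@90 -> ring=[90:NA]
Op 2: route key 85: smallest pos >= 85 is 90 -> NA
Op 3: route key 47: smallest pos >= 47 is 90 -> NA
Op 4: route key 73: smallest pos >= 73 is 90 -> NA
Op 5: route key 65: smallest pos >= 65 is 90 -> NA
Op 6: route key 80: smallest pos >= 80 is 90 -> NA
Op 7: route key 63: smallest pos >= 63 is 90 -> NA
Op 8: route key 28: smallest pos >= 28 is 90 -> NA
Op 9: add NB@94 -> ring=[90:NA,94:NB]
Op 10: add NC@81 -> ring=[81:NC,90:NA,94:NB]
Op 11: add ND@97 -> ring=[81:NC,90:NA,94:NB,97:ND]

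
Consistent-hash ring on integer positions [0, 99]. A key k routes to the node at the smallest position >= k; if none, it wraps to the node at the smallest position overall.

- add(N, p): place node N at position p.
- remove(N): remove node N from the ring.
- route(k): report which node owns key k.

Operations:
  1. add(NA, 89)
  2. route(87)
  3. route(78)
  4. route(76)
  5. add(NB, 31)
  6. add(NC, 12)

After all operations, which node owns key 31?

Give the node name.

Answer: NB

Derivation:
Op 1: add NA@89 -> ring=[89:NA]
Op 2: route key 87: smallest pos >= 87 is 89 -> NA
Op 3: route key 78: smallest pos >= 78 is 89 -> NA
Op 4: route key 76: smallest pos >= 76 is 89 -> NA
Op 5: add NB@31 -> ring=[31:NB,89:NA]
Op 6: add NC@12 -> ring=[12:NC,31:NB,89:NA]
Final route key 31: smallest pos >= 31 is 31 -> NB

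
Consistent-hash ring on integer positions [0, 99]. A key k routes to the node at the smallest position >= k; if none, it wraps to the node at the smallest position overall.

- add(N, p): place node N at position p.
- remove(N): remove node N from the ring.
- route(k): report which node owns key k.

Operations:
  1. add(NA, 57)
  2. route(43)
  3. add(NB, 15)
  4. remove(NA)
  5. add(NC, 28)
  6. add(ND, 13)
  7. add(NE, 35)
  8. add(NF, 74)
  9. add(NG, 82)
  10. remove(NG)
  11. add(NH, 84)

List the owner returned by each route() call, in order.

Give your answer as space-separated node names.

Answer: NA

Derivation:
Op 1: add NA@57 -> ring=[57:NA]
Op 2: route key 43: smallest pos >= 43 is 57 -> NA
Op 3: add NB@15 -> ring=[15:NB,57:NA]
Op 4: remove NA -> ring=[15:NB]
Op 5: add NC@28 -> ring=[15:NB,28:NC]
Op 6: add ND@13 -> ring=[13:ND,15:NB,28:NC]
Op 7: add NE@35 -> ring=[13:ND,15:NB,28:NC,35:NE]
Op 8: add NF@74 -> ring=[13:ND,15:NB,28:NC,35:NE,74:NF]
Op 9: add NG@82 -> ring=[13:ND,15:NB,28:NC,35:NE,74:NF,82:NG]
Op 10: remove NG -> ring=[13:ND,15:NB,28:NC,35:NE,74:NF]
Op 11: add NH@84 -> ring=[13:ND,15:NB,28:NC,35:NE,74:NF,84:NH]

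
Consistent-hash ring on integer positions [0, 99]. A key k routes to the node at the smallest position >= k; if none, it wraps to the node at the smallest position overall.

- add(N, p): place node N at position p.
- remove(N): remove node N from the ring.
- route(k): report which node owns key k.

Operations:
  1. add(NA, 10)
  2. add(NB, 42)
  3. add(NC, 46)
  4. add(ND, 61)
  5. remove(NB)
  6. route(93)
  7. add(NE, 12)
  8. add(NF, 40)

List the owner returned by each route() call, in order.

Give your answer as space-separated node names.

Op 1: add NA@10 -> ring=[10:NA]
Op 2: add NB@42 -> ring=[10:NA,42:NB]
Op 3: add NC@46 -> ring=[10:NA,42:NB,46:NC]
Op 4: add ND@61 -> ring=[10:NA,42:NB,46:NC,61:ND]
Op 5: remove NB -> ring=[10:NA,46:NC,61:ND]
Op 6: route key 93: none >= 93, wrap to smallest pos 10 -> NA
Op 7: add NE@12 -> ring=[10:NA,12:NE,46:NC,61:ND]
Op 8: add NF@40 -> ring=[10:NA,12:NE,40:NF,46:NC,61:ND]

Answer: NA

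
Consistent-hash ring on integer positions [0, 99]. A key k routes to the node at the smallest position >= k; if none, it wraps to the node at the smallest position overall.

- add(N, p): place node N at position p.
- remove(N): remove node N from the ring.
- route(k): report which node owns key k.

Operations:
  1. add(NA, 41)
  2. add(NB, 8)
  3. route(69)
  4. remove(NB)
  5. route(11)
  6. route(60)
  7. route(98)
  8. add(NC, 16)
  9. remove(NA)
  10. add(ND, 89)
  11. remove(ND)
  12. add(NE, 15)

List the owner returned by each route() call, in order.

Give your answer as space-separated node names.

Op 1: add NA@41 -> ring=[41:NA]
Op 2: add NB@8 -> ring=[8:NB,41:NA]
Op 3: route key 69: none >= 69, wrap to smallest pos 8 -> NB
Op 4: remove NB -> ring=[41:NA]
Op 5: route key 11: smallest pos >= 11 is 41 -> NA
Op 6: route key 60: none >= 60, wrap to smallest pos 41 -> NA
Op 7: route key 98: none >= 98, wrap to smallest pos 41 -> NA
Op 8: add NC@16 -> ring=[16:NC,41:NA]
Op 9: remove NA -> ring=[16:NC]
Op 10: add ND@89 -> ring=[16:NC,89:ND]
Op 11: remove ND -> ring=[16:NC]
Op 12: add NE@15 -> ring=[15:NE,16:NC]

Answer: NB NA NA NA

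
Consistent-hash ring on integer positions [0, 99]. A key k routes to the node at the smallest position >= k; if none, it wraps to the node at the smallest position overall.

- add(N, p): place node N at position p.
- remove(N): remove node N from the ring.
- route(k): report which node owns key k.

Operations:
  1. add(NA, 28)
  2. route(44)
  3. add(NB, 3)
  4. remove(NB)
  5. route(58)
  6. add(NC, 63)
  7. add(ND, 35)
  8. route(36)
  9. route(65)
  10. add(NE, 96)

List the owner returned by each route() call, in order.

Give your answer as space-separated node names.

Answer: NA NA NC NA

Derivation:
Op 1: add NA@28 -> ring=[28:NA]
Op 2: route key 44: none >= 44, wrap to smallest pos 28 -> NA
Op 3: add NB@3 -> ring=[3:NB,28:NA]
Op 4: remove NB -> ring=[28:NA]
Op 5: route key 58: none >= 58, wrap to smallest pos 28 -> NA
Op 6: add NC@63 -> ring=[28:NA,63:NC]
Op 7: add ND@35 -> ring=[28:NA,35:ND,63:NC]
Op 8: route key 36: smallest pos >= 36 is 63 -> NC
Op 9: route key 65: none >= 65, wrap to smallest pos 28 -> NA
Op 10: add NE@96 -> ring=[28:NA,35:ND,63:NC,96:NE]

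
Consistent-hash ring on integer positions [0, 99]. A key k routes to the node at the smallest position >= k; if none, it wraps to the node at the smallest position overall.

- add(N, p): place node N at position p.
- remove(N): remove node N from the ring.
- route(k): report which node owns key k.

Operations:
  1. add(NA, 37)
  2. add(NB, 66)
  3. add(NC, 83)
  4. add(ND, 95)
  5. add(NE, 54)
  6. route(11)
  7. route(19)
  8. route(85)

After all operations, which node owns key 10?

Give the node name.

Answer: NA

Derivation:
Op 1: add NA@37 -> ring=[37:NA]
Op 2: add NB@66 -> ring=[37:NA,66:NB]
Op 3: add NC@83 -> ring=[37:NA,66:NB,83:NC]
Op 4: add ND@95 -> ring=[37:NA,66:NB,83:NC,95:ND]
Op 5: add NE@54 -> ring=[37:NA,54:NE,66:NB,83:NC,95:ND]
Op 6: route key 11: smallest pos >= 11 is 37 -> NA
Op 7: route key 19: smallest pos >= 19 is 37 -> NA
Op 8: route key 85: smallest pos >= 85 is 95 -> ND
Final route key 10: smallest pos >= 10 is 37 -> NA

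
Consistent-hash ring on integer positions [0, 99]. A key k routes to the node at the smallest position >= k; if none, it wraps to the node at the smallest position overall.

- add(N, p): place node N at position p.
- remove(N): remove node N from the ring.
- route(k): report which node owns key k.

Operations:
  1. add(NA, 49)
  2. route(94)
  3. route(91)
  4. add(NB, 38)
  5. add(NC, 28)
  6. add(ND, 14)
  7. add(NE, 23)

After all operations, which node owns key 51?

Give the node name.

Op 1: add NA@49 -> ring=[49:NA]
Op 2: route key 94: none >= 94, wrap to smallest pos 49 -> NA
Op 3: route key 91: none >= 91, wrap to smallest pos 49 -> NA
Op 4: add NB@38 -> ring=[38:NB,49:NA]
Op 5: add NC@28 -> ring=[28:NC,38:NB,49:NA]
Op 6: add ND@14 -> ring=[14:ND,28:NC,38:NB,49:NA]
Op 7: add NE@23 -> ring=[14:ND,23:NE,28:NC,38:NB,49:NA]
Final route key 51: none >= 51, wrap to smallest pos 14 -> ND

Answer: ND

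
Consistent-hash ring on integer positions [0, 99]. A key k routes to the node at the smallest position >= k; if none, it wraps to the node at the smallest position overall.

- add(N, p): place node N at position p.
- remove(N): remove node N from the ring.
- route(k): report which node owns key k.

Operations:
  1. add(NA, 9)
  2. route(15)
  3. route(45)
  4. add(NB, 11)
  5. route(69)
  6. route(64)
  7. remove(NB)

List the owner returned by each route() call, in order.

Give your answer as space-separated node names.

Op 1: add NA@9 -> ring=[9:NA]
Op 2: route key 15: none >= 15, wrap to smallest pos 9 -> NA
Op 3: route key 45: none >= 45, wrap to smallest pos 9 -> NA
Op 4: add NB@11 -> ring=[9:NA,11:NB]
Op 5: route key 69: none >= 69, wrap to smallest pos 9 -> NA
Op 6: route key 64: none >= 64, wrap to smallest pos 9 -> NA
Op 7: remove NB -> ring=[9:NA]

Answer: NA NA NA NA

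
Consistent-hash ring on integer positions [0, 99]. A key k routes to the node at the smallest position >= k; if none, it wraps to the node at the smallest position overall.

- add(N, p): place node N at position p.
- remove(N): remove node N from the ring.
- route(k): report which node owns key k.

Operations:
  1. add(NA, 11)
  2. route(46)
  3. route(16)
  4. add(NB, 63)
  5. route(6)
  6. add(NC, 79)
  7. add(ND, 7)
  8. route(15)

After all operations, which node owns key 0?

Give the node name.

Answer: ND

Derivation:
Op 1: add NA@11 -> ring=[11:NA]
Op 2: route key 46: none >= 46, wrap to smallest pos 11 -> NA
Op 3: route key 16: none >= 16, wrap to smallest pos 11 -> NA
Op 4: add NB@63 -> ring=[11:NA,63:NB]
Op 5: route key 6: smallest pos >= 6 is 11 -> NA
Op 6: add NC@79 -> ring=[11:NA,63:NB,79:NC]
Op 7: add ND@7 -> ring=[7:ND,11:NA,63:NB,79:NC]
Op 8: route key 15: smallest pos >= 15 is 63 -> NB
Final route key 0: smallest pos >= 0 is 7 -> ND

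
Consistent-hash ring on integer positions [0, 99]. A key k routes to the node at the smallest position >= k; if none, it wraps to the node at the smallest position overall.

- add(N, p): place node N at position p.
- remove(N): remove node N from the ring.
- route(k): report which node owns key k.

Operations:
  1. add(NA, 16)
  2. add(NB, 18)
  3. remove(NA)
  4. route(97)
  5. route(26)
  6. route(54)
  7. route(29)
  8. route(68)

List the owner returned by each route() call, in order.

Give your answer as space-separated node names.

Answer: NB NB NB NB NB

Derivation:
Op 1: add NA@16 -> ring=[16:NA]
Op 2: add NB@18 -> ring=[16:NA,18:NB]
Op 3: remove NA -> ring=[18:NB]
Op 4: route key 97: none >= 97, wrap to smallest pos 18 -> NB
Op 5: route key 26: none >= 26, wrap to smallest pos 18 -> NB
Op 6: route key 54: none >= 54, wrap to smallest pos 18 -> NB
Op 7: route key 29: none >= 29, wrap to smallest pos 18 -> NB
Op 8: route key 68: none >= 68, wrap to smallest pos 18 -> NB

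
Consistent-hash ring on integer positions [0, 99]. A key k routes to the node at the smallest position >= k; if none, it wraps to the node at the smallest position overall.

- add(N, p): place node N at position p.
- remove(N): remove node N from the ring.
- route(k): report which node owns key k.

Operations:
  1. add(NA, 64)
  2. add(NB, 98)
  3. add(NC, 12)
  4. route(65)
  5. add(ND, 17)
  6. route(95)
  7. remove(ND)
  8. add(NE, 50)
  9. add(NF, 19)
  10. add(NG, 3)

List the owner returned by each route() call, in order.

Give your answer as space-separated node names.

Op 1: add NA@64 -> ring=[64:NA]
Op 2: add NB@98 -> ring=[64:NA,98:NB]
Op 3: add NC@12 -> ring=[12:NC,64:NA,98:NB]
Op 4: route key 65: smallest pos >= 65 is 98 -> NB
Op 5: add ND@17 -> ring=[12:NC,17:ND,64:NA,98:NB]
Op 6: route key 95: smallest pos >= 95 is 98 -> NB
Op 7: remove ND -> ring=[12:NC,64:NA,98:NB]
Op 8: add NE@50 -> ring=[12:NC,50:NE,64:NA,98:NB]
Op 9: add NF@19 -> ring=[12:NC,19:NF,50:NE,64:NA,98:NB]
Op 10: add NG@3 -> ring=[3:NG,12:NC,19:NF,50:NE,64:NA,98:NB]

Answer: NB NB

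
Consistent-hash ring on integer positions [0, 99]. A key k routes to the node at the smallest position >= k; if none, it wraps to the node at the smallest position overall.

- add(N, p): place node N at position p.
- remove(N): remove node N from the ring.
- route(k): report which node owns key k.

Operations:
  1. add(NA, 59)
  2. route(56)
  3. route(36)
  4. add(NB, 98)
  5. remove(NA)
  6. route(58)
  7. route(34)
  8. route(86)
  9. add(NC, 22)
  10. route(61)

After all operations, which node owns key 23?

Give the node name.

Op 1: add NA@59 -> ring=[59:NA]
Op 2: route key 56: smallest pos >= 56 is 59 -> NA
Op 3: route key 36: smallest pos >= 36 is 59 -> NA
Op 4: add NB@98 -> ring=[59:NA,98:NB]
Op 5: remove NA -> ring=[98:NB]
Op 6: route key 58: smallest pos >= 58 is 98 -> NB
Op 7: route key 34: smallest pos >= 34 is 98 -> NB
Op 8: route key 86: smallest pos >= 86 is 98 -> NB
Op 9: add NC@22 -> ring=[22:NC,98:NB]
Op 10: route key 61: smallest pos >= 61 is 98 -> NB
Final route key 23: smallest pos >= 23 is 98 -> NB

Answer: NB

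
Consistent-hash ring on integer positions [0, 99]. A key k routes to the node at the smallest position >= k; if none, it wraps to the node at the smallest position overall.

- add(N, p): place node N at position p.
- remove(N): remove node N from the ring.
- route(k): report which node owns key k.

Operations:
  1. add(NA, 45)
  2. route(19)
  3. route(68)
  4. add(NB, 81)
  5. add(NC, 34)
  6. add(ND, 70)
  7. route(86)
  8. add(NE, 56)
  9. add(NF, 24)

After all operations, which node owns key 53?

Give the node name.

Answer: NE

Derivation:
Op 1: add NA@45 -> ring=[45:NA]
Op 2: route key 19: smallest pos >= 19 is 45 -> NA
Op 3: route key 68: none >= 68, wrap to smallest pos 45 -> NA
Op 4: add NB@81 -> ring=[45:NA,81:NB]
Op 5: add NC@34 -> ring=[34:NC,45:NA,81:NB]
Op 6: add ND@70 -> ring=[34:NC,45:NA,70:ND,81:NB]
Op 7: route key 86: none >= 86, wrap to smallest pos 34 -> NC
Op 8: add NE@56 -> ring=[34:NC,45:NA,56:NE,70:ND,81:NB]
Op 9: add NF@24 -> ring=[24:NF,34:NC,45:NA,56:NE,70:ND,81:NB]
Final route key 53: smallest pos >= 53 is 56 -> NE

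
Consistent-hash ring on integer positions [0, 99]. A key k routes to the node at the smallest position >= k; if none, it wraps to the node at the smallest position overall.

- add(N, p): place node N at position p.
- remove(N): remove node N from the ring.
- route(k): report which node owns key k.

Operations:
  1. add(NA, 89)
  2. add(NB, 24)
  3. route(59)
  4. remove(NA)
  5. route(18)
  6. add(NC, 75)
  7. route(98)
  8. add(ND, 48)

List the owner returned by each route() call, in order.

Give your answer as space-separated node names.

Op 1: add NA@89 -> ring=[89:NA]
Op 2: add NB@24 -> ring=[24:NB,89:NA]
Op 3: route key 59: smallest pos >= 59 is 89 -> NA
Op 4: remove NA -> ring=[24:NB]
Op 5: route key 18: smallest pos >= 18 is 24 -> NB
Op 6: add NC@75 -> ring=[24:NB,75:NC]
Op 7: route key 98: none >= 98, wrap to smallest pos 24 -> NB
Op 8: add ND@48 -> ring=[24:NB,48:ND,75:NC]

Answer: NA NB NB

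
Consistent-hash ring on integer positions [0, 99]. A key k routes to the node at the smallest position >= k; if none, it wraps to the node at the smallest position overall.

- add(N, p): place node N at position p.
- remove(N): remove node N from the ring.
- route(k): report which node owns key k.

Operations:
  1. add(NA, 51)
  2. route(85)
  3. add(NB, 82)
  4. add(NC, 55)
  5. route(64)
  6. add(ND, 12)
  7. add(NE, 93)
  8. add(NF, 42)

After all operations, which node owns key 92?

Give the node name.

Op 1: add NA@51 -> ring=[51:NA]
Op 2: route key 85: none >= 85, wrap to smallest pos 51 -> NA
Op 3: add NB@82 -> ring=[51:NA,82:NB]
Op 4: add NC@55 -> ring=[51:NA,55:NC,82:NB]
Op 5: route key 64: smallest pos >= 64 is 82 -> NB
Op 6: add ND@12 -> ring=[12:ND,51:NA,55:NC,82:NB]
Op 7: add NE@93 -> ring=[12:ND,51:NA,55:NC,82:NB,93:NE]
Op 8: add NF@42 -> ring=[12:ND,42:NF,51:NA,55:NC,82:NB,93:NE]
Final route key 92: smallest pos >= 92 is 93 -> NE

Answer: NE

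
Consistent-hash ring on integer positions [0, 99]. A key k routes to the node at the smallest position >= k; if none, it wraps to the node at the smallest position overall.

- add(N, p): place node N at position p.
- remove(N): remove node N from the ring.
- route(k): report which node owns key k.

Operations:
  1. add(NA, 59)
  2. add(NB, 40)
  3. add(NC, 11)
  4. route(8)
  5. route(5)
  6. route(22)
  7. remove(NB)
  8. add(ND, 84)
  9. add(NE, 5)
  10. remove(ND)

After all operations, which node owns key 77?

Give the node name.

Answer: NE

Derivation:
Op 1: add NA@59 -> ring=[59:NA]
Op 2: add NB@40 -> ring=[40:NB,59:NA]
Op 3: add NC@11 -> ring=[11:NC,40:NB,59:NA]
Op 4: route key 8: smallest pos >= 8 is 11 -> NC
Op 5: route key 5: smallest pos >= 5 is 11 -> NC
Op 6: route key 22: smallest pos >= 22 is 40 -> NB
Op 7: remove NB -> ring=[11:NC,59:NA]
Op 8: add ND@84 -> ring=[11:NC,59:NA,84:ND]
Op 9: add NE@5 -> ring=[5:NE,11:NC,59:NA,84:ND]
Op 10: remove ND -> ring=[5:NE,11:NC,59:NA]
Final route key 77: none >= 77, wrap to smallest pos 5 -> NE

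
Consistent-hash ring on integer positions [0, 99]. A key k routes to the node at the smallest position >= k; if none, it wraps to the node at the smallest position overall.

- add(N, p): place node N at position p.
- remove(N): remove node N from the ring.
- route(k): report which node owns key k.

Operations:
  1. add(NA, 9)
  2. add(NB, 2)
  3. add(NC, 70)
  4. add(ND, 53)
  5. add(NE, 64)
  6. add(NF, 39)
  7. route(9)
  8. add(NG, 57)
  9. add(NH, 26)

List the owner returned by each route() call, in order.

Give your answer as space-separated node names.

Op 1: add NA@9 -> ring=[9:NA]
Op 2: add NB@2 -> ring=[2:NB,9:NA]
Op 3: add NC@70 -> ring=[2:NB,9:NA,70:NC]
Op 4: add ND@53 -> ring=[2:NB,9:NA,53:ND,70:NC]
Op 5: add NE@64 -> ring=[2:NB,9:NA,53:ND,64:NE,70:NC]
Op 6: add NF@39 -> ring=[2:NB,9:NA,39:NF,53:ND,64:NE,70:NC]
Op 7: route key 9: smallest pos >= 9 is 9 -> NA
Op 8: add NG@57 -> ring=[2:NB,9:NA,39:NF,53:ND,57:NG,64:NE,70:NC]
Op 9: add NH@26 -> ring=[2:NB,9:NA,26:NH,39:NF,53:ND,57:NG,64:NE,70:NC]

Answer: NA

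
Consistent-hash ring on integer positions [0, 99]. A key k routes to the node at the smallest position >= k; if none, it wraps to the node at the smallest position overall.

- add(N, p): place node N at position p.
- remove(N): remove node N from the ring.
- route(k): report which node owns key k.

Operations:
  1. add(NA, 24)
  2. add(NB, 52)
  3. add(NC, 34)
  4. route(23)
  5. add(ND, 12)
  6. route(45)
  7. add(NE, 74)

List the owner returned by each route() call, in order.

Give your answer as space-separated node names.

Answer: NA NB

Derivation:
Op 1: add NA@24 -> ring=[24:NA]
Op 2: add NB@52 -> ring=[24:NA,52:NB]
Op 3: add NC@34 -> ring=[24:NA,34:NC,52:NB]
Op 4: route key 23: smallest pos >= 23 is 24 -> NA
Op 5: add ND@12 -> ring=[12:ND,24:NA,34:NC,52:NB]
Op 6: route key 45: smallest pos >= 45 is 52 -> NB
Op 7: add NE@74 -> ring=[12:ND,24:NA,34:NC,52:NB,74:NE]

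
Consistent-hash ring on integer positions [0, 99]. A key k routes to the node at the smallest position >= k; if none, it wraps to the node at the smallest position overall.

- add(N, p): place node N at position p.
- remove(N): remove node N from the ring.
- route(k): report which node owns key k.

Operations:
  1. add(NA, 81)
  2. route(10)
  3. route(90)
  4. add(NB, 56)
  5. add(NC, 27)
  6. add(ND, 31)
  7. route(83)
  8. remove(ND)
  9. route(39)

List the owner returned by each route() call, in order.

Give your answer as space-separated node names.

Answer: NA NA NC NB

Derivation:
Op 1: add NA@81 -> ring=[81:NA]
Op 2: route key 10: smallest pos >= 10 is 81 -> NA
Op 3: route key 90: none >= 90, wrap to smallest pos 81 -> NA
Op 4: add NB@56 -> ring=[56:NB,81:NA]
Op 5: add NC@27 -> ring=[27:NC,56:NB,81:NA]
Op 6: add ND@31 -> ring=[27:NC,31:ND,56:NB,81:NA]
Op 7: route key 83: none >= 83, wrap to smallest pos 27 -> NC
Op 8: remove ND -> ring=[27:NC,56:NB,81:NA]
Op 9: route key 39: smallest pos >= 39 is 56 -> NB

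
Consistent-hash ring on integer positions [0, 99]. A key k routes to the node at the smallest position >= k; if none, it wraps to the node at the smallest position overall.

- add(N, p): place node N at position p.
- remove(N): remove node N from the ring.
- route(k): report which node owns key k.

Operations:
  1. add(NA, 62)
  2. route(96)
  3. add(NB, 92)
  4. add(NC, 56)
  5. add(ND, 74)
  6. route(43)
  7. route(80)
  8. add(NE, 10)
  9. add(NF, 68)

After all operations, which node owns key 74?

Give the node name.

Answer: ND

Derivation:
Op 1: add NA@62 -> ring=[62:NA]
Op 2: route key 96: none >= 96, wrap to smallest pos 62 -> NA
Op 3: add NB@92 -> ring=[62:NA,92:NB]
Op 4: add NC@56 -> ring=[56:NC,62:NA,92:NB]
Op 5: add ND@74 -> ring=[56:NC,62:NA,74:ND,92:NB]
Op 6: route key 43: smallest pos >= 43 is 56 -> NC
Op 7: route key 80: smallest pos >= 80 is 92 -> NB
Op 8: add NE@10 -> ring=[10:NE,56:NC,62:NA,74:ND,92:NB]
Op 9: add NF@68 -> ring=[10:NE,56:NC,62:NA,68:NF,74:ND,92:NB]
Final route key 74: smallest pos >= 74 is 74 -> ND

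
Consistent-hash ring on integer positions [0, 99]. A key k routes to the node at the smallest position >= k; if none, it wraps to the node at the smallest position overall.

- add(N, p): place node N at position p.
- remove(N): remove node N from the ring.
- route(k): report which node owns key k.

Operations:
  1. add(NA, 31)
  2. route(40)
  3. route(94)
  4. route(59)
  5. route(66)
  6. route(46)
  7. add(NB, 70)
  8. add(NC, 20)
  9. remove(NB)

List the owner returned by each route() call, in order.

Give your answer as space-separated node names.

Op 1: add NA@31 -> ring=[31:NA]
Op 2: route key 40: none >= 40, wrap to smallest pos 31 -> NA
Op 3: route key 94: none >= 94, wrap to smallest pos 31 -> NA
Op 4: route key 59: none >= 59, wrap to smallest pos 31 -> NA
Op 5: route key 66: none >= 66, wrap to smallest pos 31 -> NA
Op 6: route key 46: none >= 46, wrap to smallest pos 31 -> NA
Op 7: add NB@70 -> ring=[31:NA,70:NB]
Op 8: add NC@20 -> ring=[20:NC,31:NA,70:NB]
Op 9: remove NB -> ring=[20:NC,31:NA]

Answer: NA NA NA NA NA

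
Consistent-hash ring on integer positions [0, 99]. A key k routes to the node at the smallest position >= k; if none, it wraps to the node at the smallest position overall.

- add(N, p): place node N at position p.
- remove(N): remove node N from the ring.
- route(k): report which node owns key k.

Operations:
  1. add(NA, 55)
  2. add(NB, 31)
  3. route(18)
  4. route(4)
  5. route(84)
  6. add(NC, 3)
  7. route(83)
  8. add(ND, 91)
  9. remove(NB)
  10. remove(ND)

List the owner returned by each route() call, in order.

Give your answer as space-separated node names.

Answer: NB NB NB NC

Derivation:
Op 1: add NA@55 -> ring=[55:NA]
Op 2: add NB@31 -> ring=[31:NB,55:NA]
Op 3: route key 18: smallest pos >= 18 is 31 -> NB
Op 4: route key 4: smallest pos >= 4 is 31 -> NB
Op 5: route key 84: none >= 84, wrap to smallest pos 31 -> NB
Op 6: add NC@3 -> ring=[3:NC,31:NB,55:NA]
Op 7: route key 83: none >= 83, wrap to smallest pos 3 -> NC
Op 8: add ND@91 -> ring=[3:NC,31:NB,55:NA,91:ND]
Op 9: remove NB -> ring=[3:NC,55:NA,91:ND]
Op 10: remove ND -> ring=[3:NC,55:NA]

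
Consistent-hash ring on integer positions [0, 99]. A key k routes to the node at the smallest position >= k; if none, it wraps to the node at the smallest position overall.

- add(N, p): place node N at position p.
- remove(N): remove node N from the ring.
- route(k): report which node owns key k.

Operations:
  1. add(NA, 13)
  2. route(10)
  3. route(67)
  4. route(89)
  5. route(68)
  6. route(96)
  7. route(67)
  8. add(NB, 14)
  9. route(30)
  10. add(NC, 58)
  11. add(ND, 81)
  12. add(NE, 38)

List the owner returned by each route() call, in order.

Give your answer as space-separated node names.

Answer: NA NA NA NA NA NA NA

Derivation:
Op 1: add NA@13 -> ring=[13:NA]
Op 2: route key 10: smallest pos >= 10 is 13 -> NA
Op 3: route key 67: none >= 67, wrap to smallest pos 13 -> NA
Op 4: route key 89: none >= 89, wrap to smallest pos 13 -> NA
Op 5: route key 68: none >= 68, wrap to smallest pos 13 -> NA
Op 6: route key 96: none >= 96, wrap to smallest pos 13 -> NA
Op 7: route key 67: none >= 67, wrap to smallest pos 13 -> NA
Op 8: add NB@14 -> ring=[13:NA,14:NB]
Op 9: route key 30: none >= 30, wrap to smallest pos 13 -> NA
Op 10: add NC@58 -> ring=[13:NA,14:NB,58:NC]
Op 11: add ND@81 -> ring=[13:NA,14:NB,58:NC,81:ND]
Op 12: add NE@38 -> ring=[13:NA,14:NB,38:NE,58:NC,81:ND]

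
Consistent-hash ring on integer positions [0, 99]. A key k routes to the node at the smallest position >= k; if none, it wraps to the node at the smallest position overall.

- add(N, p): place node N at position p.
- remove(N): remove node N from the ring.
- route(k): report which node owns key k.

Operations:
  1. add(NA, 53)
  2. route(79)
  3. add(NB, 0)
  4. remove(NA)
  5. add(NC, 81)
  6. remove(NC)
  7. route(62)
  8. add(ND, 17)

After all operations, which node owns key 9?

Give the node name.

Op 1: add NA@53 -> ring=[53:NA]
Op 2: route key 79: none >= 79, wrap to smallest pos 53 -> NA
Op 3: add NB@0 -> ring=[0:NB,53:NA]
Op 4: remove NA -> ring=[0:NB]
Op 5: add NC@81 -> ring=[0:NB,81:NC]
Op 6: remove NC -> ring=[0:NB]
Op 7: route key 62: none >= 62, wrap to smallest pos 0 -> NB
Op 8: add ND@17 -> ring=[0:NB,17:ND]
Final route key 9: smallest pos >= 9 is 17 -> ND

Answer: ND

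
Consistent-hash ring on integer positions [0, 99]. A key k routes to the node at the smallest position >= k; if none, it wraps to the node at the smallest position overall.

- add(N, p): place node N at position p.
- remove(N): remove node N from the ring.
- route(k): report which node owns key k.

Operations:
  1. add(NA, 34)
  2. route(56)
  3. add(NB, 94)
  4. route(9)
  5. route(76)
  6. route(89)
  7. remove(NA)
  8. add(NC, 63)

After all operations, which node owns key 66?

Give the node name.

Answer: NB

Derivation:
Op 1: add NA@34 -> ring=[34:NA]
Op 2: route key 56: none >= 56, wrap to smallest pos 34 -> NA
Op 3: add NB@94 -> ring=[34:NA,94:NB]
Op 4: route key 9: smallest pos >= 9 is 34 -> NA
Op 5: route key 76: smallest pos >= 76 is 94 -> NB
Op 6: route key 89: smallest pos >= 89 is 94 -> NB
Op 7: remove NA -> ring=[94:NB]
Op 8: add NC@63 -> ring=[63:NC,94:NB]
Final route key 66: smallest pos >= 66 is 94 -> NB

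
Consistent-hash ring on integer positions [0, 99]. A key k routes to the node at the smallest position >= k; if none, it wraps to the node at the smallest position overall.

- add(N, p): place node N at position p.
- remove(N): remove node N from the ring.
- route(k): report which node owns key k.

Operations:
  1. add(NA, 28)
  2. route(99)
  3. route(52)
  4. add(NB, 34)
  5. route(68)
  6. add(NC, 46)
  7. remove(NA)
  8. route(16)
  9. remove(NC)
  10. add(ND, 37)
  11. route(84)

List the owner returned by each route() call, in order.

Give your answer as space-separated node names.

Op 1: add NA@28 -> ring=[28:NA]
Op 2: route key 99: none >= 99, wrap to smallest pos 28 -> NA
Op 3: route key 52: none >= 52, wrap to smallest pos 28 -> NA
Op 4: add NB@34 -> ring=[28:NA,34:NB]
Op 5: route key 68: none >= 68, wrap to smallest pos 28 -> NA
Op 6: add NC@46 -> ring=[28:NA,34:NB,46:NC]
Op 7: remove NA -> ring=[34:NB,46:NC]
Op 8: route key 16: smallest pos >= 16 is 34 -> NB
Op 9: remove NC -> ring=[34:NB]
Op 10: add ND@37 -> ring=[34:NB,37:ND]
Op 11: route key 84: none >= 84, wrap to smallest pos 34 -> NB

Answer: NA NA NA NB NB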